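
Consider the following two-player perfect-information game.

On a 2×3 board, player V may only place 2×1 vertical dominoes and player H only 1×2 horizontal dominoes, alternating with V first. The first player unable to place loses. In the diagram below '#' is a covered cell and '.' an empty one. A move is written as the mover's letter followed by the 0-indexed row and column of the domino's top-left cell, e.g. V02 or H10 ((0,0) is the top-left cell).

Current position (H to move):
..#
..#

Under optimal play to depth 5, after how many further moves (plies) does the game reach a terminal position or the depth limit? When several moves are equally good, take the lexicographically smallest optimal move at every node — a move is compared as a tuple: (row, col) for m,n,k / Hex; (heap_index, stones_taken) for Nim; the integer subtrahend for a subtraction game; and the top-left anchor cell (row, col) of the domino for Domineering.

PV length from [..#/..#]: 1 ply

[..#/..#] H move#1: H00:+1/###/..#*, H10:+1/..#/###
[###/..#] end (terminal -1, V#2); searched ..#/..# to 5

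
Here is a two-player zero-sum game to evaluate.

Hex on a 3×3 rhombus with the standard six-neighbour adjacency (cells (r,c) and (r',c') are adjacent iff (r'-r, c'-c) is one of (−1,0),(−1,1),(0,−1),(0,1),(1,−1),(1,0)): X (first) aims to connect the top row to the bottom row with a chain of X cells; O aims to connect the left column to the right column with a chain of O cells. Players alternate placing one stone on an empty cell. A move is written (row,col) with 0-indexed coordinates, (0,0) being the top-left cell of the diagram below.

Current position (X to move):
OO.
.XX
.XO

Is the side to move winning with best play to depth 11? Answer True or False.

ply 1, X at OO./.XX/.XO | (0,2)=+1→OOX/.XX/.XO*; (1,0)=-1→OO./XXX/.XO; (2,0)=-1→OO./.XX/XXO
ply 2: OOX/.XX/.XO is terminal -1 (O); from OO./.XX/.XO depth 11

X winning at [OO./.XX/.XO]: True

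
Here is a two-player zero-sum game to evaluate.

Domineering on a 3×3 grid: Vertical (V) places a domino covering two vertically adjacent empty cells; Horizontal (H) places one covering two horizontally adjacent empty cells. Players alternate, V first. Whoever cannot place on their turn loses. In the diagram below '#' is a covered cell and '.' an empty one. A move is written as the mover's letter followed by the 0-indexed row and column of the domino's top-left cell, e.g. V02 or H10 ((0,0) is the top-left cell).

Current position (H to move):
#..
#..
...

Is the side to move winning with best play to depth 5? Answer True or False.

H winning at [#../#../...]: True

[#../#../...] H move#1: H01:-1/###/#../..., H11:+1/#../###/...*, H20:-1/#../#../##., H21:-1/#../#../.##
[#../###/...] end (terminal -1, V#2); searched #../#../... to 5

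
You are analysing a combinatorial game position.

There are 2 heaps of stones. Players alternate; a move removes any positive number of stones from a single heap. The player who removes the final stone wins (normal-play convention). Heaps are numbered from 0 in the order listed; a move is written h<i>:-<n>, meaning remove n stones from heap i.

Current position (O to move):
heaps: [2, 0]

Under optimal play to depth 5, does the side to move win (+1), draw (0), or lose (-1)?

value((2,0), O) = +1

[(2,0)] O move#1: h0:-1:-1/(1,0), h0:-2:+1/(0,0)*
[(0,0)] end (terminal -1, X#2); searched (2,0) to 5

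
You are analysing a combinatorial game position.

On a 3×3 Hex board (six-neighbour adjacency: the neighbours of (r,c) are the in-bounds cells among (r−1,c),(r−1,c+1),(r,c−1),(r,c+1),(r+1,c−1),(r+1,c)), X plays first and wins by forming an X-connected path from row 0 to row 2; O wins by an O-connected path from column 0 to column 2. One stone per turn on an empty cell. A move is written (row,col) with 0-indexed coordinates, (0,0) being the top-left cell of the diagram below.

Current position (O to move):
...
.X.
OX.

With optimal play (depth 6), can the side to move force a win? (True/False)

O winning at [.../.X./OX.]: False

[.../.X./OX.] O move#1: (0,0):-1/O../.X./OX.*, (0,1):-1/.O./.X./OX., (0,2):-1/..O/.X./OX., (1,0):-1/.../OX./OX., (1,2):-1/.../.XO/OX., (2,2):-1/.../.X./OXO
[O../.X./OX.] X move#2: (0,1):+1/OX./.X./OX.*, (0,2):+1/O.X/.X./OX., (1,0):+1/O../XX./OX., (1,2):+1/O../.XX/OX., (2,2):+1/O../.X./OXX
[OX./.X./OX.] end (terminal -1, O#3); searched .../.X./OX. to 6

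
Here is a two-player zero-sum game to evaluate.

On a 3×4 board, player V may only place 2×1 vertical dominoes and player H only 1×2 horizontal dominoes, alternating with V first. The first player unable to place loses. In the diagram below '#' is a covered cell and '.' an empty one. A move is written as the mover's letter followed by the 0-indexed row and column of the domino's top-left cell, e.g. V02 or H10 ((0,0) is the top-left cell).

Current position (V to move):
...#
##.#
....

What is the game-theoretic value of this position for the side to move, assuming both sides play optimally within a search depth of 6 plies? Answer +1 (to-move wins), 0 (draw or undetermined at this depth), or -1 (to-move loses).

value(...#/##.#/...., V) = -1

[...#/##.#/....] V move#1: V02:-1/..##/####/....*, V12:-1/...#/####/..#.
[..##/####/....] H move#2: H00:+1/####/####/....*, H20:+1/..##/####/##.., H21:+1/..##/####/.##., H22:+1/..##/####/..##
[####/####/....] end (terminal -1, V#3); searched ...#/##.#/.... to 6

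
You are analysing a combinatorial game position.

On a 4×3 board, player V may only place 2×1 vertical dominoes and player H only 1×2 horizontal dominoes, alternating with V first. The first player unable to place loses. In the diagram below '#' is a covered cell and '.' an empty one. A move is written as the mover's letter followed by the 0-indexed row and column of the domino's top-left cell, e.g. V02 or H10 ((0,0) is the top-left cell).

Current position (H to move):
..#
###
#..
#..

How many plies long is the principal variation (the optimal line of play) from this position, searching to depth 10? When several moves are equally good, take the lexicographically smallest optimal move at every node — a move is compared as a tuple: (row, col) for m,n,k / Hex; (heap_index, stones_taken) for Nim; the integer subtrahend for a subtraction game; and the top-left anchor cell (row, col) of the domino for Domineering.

PV length from [..#/###/#../#..]: 1 ply

ply 1, H at ..#/###/#../#.. | H00=-1→###/###/#../#..; H21=+1→..#/###/###/#..*; H31=+1→..#/###/#../###
ply 2: ..#/###/###/#.. is terminal -1 (V); from ..#/###/#../#.. depth 10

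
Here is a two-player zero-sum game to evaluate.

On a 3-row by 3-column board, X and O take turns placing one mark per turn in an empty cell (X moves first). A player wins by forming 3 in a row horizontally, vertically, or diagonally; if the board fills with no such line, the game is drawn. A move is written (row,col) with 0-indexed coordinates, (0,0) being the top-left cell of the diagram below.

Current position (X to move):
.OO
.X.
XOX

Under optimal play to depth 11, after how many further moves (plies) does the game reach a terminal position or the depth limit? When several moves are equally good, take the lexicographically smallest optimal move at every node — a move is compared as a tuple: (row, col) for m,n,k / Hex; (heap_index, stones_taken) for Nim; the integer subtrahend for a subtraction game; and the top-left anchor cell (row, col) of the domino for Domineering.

PV length from [.OO/.X./XOX]: 1 ply

ply 1, X at .OO/.X./XOX | (0,0)=+1→XOO/.X./XOX*; (1,0)=-1→.OO/XX./XOX; (1,2)=-1→.OO/.XX/XOX
ply 2: XOO/.X./XOX is terminal -1 (O); from .OO/.X./XOX depth 11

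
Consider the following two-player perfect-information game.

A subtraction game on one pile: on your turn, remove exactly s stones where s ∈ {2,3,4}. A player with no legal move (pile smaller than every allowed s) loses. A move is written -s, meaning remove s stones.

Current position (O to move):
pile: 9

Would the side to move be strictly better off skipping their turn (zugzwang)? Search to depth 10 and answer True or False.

p1 O@[9]: -2[7]+1* -3[6]+1 -4[5]-1
p2 X@[7]: -2[5]-1* -3[4]-1 -4[3]-1
p3 O@[5]: -2[3]-1 -3[2]-1 -4[1]+1*
p4 X@[1] terminal -1; root [9] d10
suppose O passes — search the same position with X to move:
pass> p1 X@[9]: -2[7]+1* -3[6]+1 -4[5]-1
pass> p2 O@[7]: -2[5]-1* -3[4]-1 -4[3]-1
pass> p3 X@[5]: -2[3]-1 -3[2]-1 -4[1]+1*
pass> p4 O@[1] terminal -1; root [9] d10
for O: play +1, pass -1

zugzwang(9, O) = False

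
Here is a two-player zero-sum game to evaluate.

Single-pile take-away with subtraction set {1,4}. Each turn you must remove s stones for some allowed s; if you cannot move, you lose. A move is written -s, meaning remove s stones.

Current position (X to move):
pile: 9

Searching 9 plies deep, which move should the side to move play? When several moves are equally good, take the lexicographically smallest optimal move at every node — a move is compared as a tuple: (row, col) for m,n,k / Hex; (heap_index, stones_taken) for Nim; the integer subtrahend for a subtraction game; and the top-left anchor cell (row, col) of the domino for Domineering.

X's best at [9]: -4

p1 X@[9]: -1[8]-1 -4[5]+1*
p2 O@[5]: -1[4]-1* -4[1]-1
p3 X@[4]: -1[3]-1 -4[0]+1*
p4 O@[0] terminal -1; root [9] d9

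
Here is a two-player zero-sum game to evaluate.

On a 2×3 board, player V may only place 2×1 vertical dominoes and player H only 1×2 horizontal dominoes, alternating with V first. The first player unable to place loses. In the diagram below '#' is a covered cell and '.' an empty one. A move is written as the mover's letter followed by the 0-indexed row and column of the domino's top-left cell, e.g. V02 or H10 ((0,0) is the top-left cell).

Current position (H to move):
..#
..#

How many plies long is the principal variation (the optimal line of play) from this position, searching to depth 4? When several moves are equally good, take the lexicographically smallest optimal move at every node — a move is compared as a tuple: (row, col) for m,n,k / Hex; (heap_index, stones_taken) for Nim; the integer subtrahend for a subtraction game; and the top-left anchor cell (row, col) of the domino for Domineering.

[..#/..#] H move#1: H00:+1/###/..#*, H10:+1/..#/###
[###/..#] end (terminal -1, V#2); searched ..#/..# to 4

PV length from [..#/..#]: 1 ply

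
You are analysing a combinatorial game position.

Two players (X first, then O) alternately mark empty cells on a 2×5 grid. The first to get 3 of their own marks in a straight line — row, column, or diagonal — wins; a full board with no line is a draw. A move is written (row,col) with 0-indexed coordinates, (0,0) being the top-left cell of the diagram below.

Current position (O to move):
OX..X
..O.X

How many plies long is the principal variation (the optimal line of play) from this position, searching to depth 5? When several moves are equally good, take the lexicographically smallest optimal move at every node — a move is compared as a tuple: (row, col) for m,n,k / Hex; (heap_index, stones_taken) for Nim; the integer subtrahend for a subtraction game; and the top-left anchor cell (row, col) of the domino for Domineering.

p1 O@[OX..X/..O.X]: (0,2)[OXO.X/..O.X]+0 (0,3)[OX.OX/..O.X]+0 (1,0)[OX..X/O.O.X]+0 (1,1)[OX..X/.OO.X]+1* (1,3)[OX..X/..OOX]+0
p2 X@[OX..X/.OO.X]: (0,2)[OXX.X/.OO.X]-1* (0,3)[OX.XX/.OO.X]-1 (1,0)[OX..X/XOO.X]-1 (1,3)[OX..X/.OOXX]-1
p3 O@[OXX.X/.OO.X]: (0,3)[OXXOX/.OO.X]+1* (1,0)[OXX.X/OOO.X]+1 (1,3)[OXX.X/.OOOX]+1
p4 X@[OXXOX/.OO.X]: (1,0)[OXXOX/XOO.X]-1* (1,3)[OXXOX/.OOXX]-1
p5 O@[OXXOX/XOO.X]: (1,3)[OXXOX/XOOOX]+1*
p6 X@[OXXOX/XOOOX] terminal -1; root [OX..X/..O.X] d5

PV length from [OX..X/..O.X]: 5 plies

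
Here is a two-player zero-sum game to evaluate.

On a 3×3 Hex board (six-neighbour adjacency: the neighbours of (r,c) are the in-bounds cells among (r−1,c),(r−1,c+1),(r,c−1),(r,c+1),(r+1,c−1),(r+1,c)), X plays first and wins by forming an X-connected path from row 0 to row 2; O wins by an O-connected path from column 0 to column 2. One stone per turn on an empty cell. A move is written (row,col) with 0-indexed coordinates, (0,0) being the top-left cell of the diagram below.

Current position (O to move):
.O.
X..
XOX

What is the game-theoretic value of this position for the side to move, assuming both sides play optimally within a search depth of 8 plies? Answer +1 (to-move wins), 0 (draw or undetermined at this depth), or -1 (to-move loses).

[.O./X../XOX] O move#1: (0,0):-1/OO./X../XOX*, (0,2):-1/.OO/X../XOX, (1,1):-1/.O./XO./XOX, (1,2):-1/.O./X.O/XOX
[OO./X../XOX] X move#2: (0,2):+1/OOX/X../XOX*, (1,1):-1/OO./XX./XOX, (1,2):-1/OO./X.X/XOX
[OOX/X../XOX] O move#3: (1,1):-1/OOX/XO./XOX*, (1,2):-1/OOX/X.O/XOX
[OOX/XO./XOX] X move#4: (1,2):+1/OOX/XOX/XOX*
[OOX/XOX/XOX] end (terminal -1, O#5); searched .O./X../XOX to 8

value(.O./X../XOX, O) = -1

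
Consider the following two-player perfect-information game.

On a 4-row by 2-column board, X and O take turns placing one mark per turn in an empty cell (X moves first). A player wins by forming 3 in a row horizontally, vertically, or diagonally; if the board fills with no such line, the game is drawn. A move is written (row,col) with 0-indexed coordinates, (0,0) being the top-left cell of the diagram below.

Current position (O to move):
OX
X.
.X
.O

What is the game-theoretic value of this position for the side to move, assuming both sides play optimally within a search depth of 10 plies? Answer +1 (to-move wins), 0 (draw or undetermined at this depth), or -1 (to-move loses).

p1 O@[OX/X./.X/.O]: (1,1)[OX/XO/.X/.O]+0* (2,0)[OX/X./OX/.O]-1 (3,0)[OX/X./.X/OO]-1
p2 X@[OX/XO/.X/.O]: (2,0)[OX/XO/XX/.O]+0* (3,0)[OX/XO/.X/XO]+0
p3 O@[OX/XO/XX/.O]: (3,0)[OX/XO/XX/OO]+0*
p4 X@[OX/XO/XX/OO] terminal +0; root [OX/X./.X/.O] d10

value(OX/X./.X/.O, O) = 0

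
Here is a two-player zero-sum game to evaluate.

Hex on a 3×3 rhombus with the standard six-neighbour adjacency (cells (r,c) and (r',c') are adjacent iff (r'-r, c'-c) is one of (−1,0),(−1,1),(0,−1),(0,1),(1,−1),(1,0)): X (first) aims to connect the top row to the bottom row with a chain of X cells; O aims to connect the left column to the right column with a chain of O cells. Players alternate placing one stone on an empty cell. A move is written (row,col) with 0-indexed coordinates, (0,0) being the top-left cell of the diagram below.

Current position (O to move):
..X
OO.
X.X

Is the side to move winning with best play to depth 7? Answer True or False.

[..X/OO./X.X] O move#1: (0,0):-1/O.X/OO./X.X, (0,1):-1/.OX/OO./X.X, (1,2):+1/..X/OOO/X.X*, (2,1):-1/..X/OO./XOX
[..X/OOO/X.X] end (terminal -1, X#2); searched ..X/OO./X.X to 7

O winning at [..X/OO./X.X]: True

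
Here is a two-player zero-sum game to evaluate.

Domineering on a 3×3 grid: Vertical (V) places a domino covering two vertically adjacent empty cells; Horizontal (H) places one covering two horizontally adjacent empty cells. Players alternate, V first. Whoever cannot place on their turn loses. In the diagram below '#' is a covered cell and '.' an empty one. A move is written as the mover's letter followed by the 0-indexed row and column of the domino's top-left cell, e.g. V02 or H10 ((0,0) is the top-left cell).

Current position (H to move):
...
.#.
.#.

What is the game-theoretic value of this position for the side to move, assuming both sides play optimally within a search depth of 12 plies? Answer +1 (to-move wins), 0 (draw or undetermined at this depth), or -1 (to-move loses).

value(.../.#./.#., H) = -1

ply 1, H at .../.#./.#. | H00=-1→##./.#./.#.*; H01=-1→.##/.#./.#.
ply 2, V at ##./.#./.#. | V02=+1→###/.##/.#.*; V10=+1→##./##./##.; V12=+1→##./.##/.##
ply 3: ###/.##/.#. is terminal -1 (H); from .../.#./.#. depth 12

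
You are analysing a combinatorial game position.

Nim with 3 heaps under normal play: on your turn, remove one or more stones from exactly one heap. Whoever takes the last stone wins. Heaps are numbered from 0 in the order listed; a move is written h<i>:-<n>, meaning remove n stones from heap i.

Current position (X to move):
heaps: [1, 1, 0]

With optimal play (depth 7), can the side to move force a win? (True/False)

X winning at [(1,1,0)]: False

p1 X@[(1,1,0)]: h0:-1[(0,1,0)]-1* h1:-1[(1,0,0)]-1
p2 O@[(0,1,0)]: h1:-1[(0,0,0)]+1*
p3 X@[(0,0,0)] terminal -1; root [(1,1,0)] d7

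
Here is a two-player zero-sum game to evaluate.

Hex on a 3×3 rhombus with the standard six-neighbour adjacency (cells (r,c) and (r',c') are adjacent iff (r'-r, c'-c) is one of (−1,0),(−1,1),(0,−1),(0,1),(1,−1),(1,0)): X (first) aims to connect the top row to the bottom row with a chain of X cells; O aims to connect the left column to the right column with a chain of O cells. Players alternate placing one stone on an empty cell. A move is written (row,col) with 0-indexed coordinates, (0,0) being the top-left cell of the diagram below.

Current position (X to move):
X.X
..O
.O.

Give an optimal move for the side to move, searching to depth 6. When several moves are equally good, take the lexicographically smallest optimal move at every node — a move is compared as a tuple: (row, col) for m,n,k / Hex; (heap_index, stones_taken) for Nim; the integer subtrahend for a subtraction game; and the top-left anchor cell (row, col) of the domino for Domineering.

[X.X/..O/.O.] X move#1: (0,1):-1/XXX/..O/.O., (1,0):-1/X.X/X.O/.O., (1,1):-1/X.X/.XO/.O., (2,0):+1/X.X/..O/XO.*, (2,2):-1/X.X/..O/.OX
[X.X/..O/XO.] O move#2: (0,1):-1/XOX/..O/XO.*, (1,0):-1/X.X/O.O/XO., (1,1):-1/X.X/.OO/XO., (2,2):-1/X.X/..O/XOO
[XOX/..O/XO.] X move#3: (1,0):+1/XOX/X.O/XO.*, (1,1):+1/XOX/.XO/XO., (2,2):+1/XOX/..O/XOX
[XOX/X.O/XO.] end (terminal -1, O#4); searched X.X/..O/.O. to 6

X's best at [X.X/..O/.O.]: (2,0)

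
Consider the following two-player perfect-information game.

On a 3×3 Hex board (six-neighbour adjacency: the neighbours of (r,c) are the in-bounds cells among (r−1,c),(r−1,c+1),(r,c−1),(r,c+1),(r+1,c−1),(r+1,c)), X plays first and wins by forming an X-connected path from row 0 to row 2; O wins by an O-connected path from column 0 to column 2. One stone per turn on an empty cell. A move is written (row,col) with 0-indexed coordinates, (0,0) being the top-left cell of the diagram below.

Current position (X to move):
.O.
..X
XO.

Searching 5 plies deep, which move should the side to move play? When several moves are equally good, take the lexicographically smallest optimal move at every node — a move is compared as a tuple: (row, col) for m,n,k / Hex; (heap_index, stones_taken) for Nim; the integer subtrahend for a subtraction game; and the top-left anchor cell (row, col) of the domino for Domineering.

X's best at [.O./..X/XO.]: (0,0)

ply 1, X at .O./..X/XO. | (0,0)=+1→XO./..X/XO.*; (0,2)=+1→.OX/..X/XO.; (1,0)=+1→.O./X.X/XO.; (1,1)=-1→.O./.XX/XO.; (2,2)=-1→.O./..X/XOX
ply 2, O at XO./..X/XO. | (0,2)=-1→XOO/..X/XO.*; (1,0)=-1→XO./O.X/XO.; (1,1)=-1→XO./.OX/XO.; (2,2)=-1→XO./..X/XOO
ply 3, X at XOO/..X/XO. | (1,0)=+1→XOO/X.X/XO.*; (1,1)=-1→XOO/.XX/XO.; (2,2)=-1→XOO/..X/XOX
ply 4: XOO/X.X/XO. is terminal -1 (O); from .O./..X/XO. depth 5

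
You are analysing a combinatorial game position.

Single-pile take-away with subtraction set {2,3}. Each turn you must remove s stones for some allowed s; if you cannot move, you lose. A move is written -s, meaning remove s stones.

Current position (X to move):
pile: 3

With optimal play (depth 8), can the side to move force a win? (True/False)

ply 1, X at 3 | -2=+1→1*; -3=+1→0
ply 2: 1 is terminal -1 (O); from 3 depth 8

X winning at [3]: True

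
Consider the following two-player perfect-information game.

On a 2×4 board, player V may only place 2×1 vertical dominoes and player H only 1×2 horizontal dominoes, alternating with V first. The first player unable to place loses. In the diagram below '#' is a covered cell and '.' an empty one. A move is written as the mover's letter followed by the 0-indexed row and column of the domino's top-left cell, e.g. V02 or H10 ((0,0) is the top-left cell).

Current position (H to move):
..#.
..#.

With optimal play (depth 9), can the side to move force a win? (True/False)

p1 H@[..#./..#.]: H00[###./..#.]+1* H10[..#./###.]+1
p2 V@[###./..#.]: V03[####/..##]-1*
p3 H@[####/..##]: H10[####/####]+1*
p4 V@[####/####] terminal -1; root [..#./..#.] d9

H winning at [..#./..#.]: True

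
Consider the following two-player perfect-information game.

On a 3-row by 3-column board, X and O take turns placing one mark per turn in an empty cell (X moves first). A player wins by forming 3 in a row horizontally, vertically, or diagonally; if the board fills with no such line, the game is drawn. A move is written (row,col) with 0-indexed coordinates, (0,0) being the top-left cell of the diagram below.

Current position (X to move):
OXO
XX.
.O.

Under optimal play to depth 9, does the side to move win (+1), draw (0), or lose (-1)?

ply 1, X at OXO/XX./.O. | (1,2)=+1→OXO/XXX/.O.*; (2,0)=+0→OXO/XX./XO.; (2,2)=+0→OXO/XX./.OX
ply 2: OXO/XXX/.O. is terminal -1 (O); from OXO/XX./.O. depth 9

value(OXO/XX./.O., X) = +1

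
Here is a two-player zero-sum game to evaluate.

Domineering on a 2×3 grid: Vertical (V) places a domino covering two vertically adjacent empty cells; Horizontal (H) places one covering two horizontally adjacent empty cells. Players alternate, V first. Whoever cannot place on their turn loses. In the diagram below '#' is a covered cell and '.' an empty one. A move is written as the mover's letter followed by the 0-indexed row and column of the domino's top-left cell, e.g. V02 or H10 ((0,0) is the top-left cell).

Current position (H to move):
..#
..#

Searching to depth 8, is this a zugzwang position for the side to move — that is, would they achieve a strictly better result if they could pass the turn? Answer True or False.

zugzwang(..#/..#, H) = False

p1 H@[..#/..#]: H00[###/..#]+1* H10[..#/###]+1
p2 V@[###/..#] terminal -1; root [..#/..#] d8
suppose H passes — search the same position with V to move:
pass> p1 V@[..#/..#]: V00[#.#/#.#]+1* V01[.##/.##]+1
pass> p2 H@[#.#/#.#] terminal -1; root [..#/..#] d8
for H: play +1, pass -1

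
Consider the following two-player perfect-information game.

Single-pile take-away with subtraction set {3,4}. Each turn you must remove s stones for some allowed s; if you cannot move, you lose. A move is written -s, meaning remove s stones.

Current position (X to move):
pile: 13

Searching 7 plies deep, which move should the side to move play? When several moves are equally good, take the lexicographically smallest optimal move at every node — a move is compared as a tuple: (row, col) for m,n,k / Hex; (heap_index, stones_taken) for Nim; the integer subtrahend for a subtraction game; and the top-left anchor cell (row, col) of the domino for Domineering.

p1 X@[13]: -3[10]-1 -4[9]+1*
p2 O@[9]: -3[6]-1* -4[5]-1
p3 X@[6]: -3[3]-1 -4[2]+1*
p4 O@[2] terminal -1; root [13] d7

X's best at [13]: -4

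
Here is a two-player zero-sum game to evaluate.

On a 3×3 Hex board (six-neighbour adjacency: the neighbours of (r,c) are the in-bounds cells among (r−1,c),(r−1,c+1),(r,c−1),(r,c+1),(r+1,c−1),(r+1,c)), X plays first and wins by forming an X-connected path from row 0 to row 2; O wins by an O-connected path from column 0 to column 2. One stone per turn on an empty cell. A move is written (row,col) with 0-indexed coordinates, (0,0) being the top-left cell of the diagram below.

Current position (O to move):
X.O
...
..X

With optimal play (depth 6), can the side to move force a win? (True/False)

p1 O@[X.O/.../..X]: (0,1)[XOO/.../..X]-1 (1,0)[X.O/O../..X]+1* (1,1)[X.O/.O./..X]+1 (1,2)[X.O/..O/..X]-1 (2,0)[X.O/.../O.X]-1 (2,1)[X.O/.../.OX]-1
p2 X@[X.O/O../..X]: (0,1)[XXO/O../..X]-1* (1,1)[X.O/OX./..X]-1 (1,2)[X.O/O.X/..X]-1 (2,0)[X.O/O../X.X]-1 (2,1)[X.O/O../.XX]-1
p3 O@[XXO/O../..X]: (1,1)[XXO/OO./..X]+1* (1,2)[XXO/O.O/..X]-1 (2,0)[XXO/O../O.X]-1 (2,1)[XXO/O../.OX]-1
p4 X@[XXO/OO./..X] terminal -1; root [X.O/.../..X] d6

O winning at [X.O/.../..X]: True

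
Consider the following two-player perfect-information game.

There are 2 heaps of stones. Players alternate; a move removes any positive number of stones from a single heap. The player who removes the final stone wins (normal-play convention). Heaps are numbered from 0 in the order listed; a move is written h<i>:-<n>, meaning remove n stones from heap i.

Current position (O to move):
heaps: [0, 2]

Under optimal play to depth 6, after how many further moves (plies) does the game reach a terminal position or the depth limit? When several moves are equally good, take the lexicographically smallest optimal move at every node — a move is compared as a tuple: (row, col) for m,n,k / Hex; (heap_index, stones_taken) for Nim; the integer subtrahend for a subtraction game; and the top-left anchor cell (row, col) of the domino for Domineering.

PV length from [(0,2)]: 1 ply

[(0,2)] O move#1: h1:-1:-1/(0,1), h1:-2:+1/(0,0)*
[(0,0)] end (terminal -1, X#2); searched (0,2) to 6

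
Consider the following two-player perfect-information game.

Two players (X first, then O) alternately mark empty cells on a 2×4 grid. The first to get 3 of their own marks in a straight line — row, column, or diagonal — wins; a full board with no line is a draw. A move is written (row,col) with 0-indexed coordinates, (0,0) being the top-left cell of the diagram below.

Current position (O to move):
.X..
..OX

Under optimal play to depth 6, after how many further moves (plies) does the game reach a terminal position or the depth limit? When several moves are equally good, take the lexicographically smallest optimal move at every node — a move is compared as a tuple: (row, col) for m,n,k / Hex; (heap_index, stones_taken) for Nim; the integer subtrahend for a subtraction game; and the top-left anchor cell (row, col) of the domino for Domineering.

p1 O@[.X../..OX]: (0,0)[OX../..OX]+0* (0,2)[.XO./..OX]+0 (0,3)[.X.O/..OX]+0 (1,0)[.X../O.OX]+0 (1,1)[.X../.OOX]+0
p2 X@[OX../..OX]: (0,2)[OXX./..OX]+0* (0,3)[OX.X/..OX]+0 (1,0)[OX../X.OX]+0 (1,1)[OX../.XOX]+0
p3 O@[OXX./..OX]: (0,3)[OXXO/..OX]+0* (1,0)[OXX./O.OX]-1 (1,1)[OXX./.OOX]-1
p4 X@[OXXO/..OX]: (1,0)[OXXO/X.OX]+0* (1,1)[OXXO/.XOX]+0
p5 O@[OXXO/X.OX]: (1,1)[OXXO/XOOX]+0*
p6 X@[OXXO/XOOX] terminal +0; root [.X../..OX] d6

PV length from [.X../..OX]: 5 plies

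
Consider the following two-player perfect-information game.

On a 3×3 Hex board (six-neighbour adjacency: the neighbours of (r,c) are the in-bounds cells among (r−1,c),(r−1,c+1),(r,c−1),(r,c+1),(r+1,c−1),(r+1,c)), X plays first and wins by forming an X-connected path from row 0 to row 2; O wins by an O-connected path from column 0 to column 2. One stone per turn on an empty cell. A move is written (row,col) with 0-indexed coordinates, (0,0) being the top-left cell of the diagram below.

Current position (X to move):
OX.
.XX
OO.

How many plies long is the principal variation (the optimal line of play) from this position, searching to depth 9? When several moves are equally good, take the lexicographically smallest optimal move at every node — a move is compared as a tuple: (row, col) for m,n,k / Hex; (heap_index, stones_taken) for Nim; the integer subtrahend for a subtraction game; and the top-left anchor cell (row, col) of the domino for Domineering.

p1 X@[OX./.XX/OO.]: (0,2)[OXX/.XX/OO.]-1 (1,0)[OX./XXX/OO.]-1 (2,2)[OX./.XX/OOX]+1*
p2 O@[OX./.XX/OOX] terminal -1; root [OX./.XX/OO.] d9

PV length from [OX./.XX/OO.]: 1 ply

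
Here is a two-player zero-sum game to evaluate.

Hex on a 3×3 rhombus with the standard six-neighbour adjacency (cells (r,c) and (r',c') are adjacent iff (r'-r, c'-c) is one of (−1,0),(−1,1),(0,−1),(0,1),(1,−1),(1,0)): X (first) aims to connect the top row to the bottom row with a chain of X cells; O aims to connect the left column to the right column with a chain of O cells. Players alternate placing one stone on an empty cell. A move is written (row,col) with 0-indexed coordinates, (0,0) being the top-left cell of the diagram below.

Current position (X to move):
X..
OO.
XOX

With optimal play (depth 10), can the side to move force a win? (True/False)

X winning at [X../OO./XOX]: False

ply 1, X at X../OO./XOX | (0,1)=-1→XX./OO./XOX*; (0,2)=-1→X.X/OO./XOX; (1,2)=-1→X../OOX/XOX
ply 2, O at XX./OO./XOX | (0,2)=+1→XXO/OO./XOX*; (1,2)=+1→XX./OOO/XOX
ply 3: XXO/OO./XOX is terminal -1 (X); from X../OO./XOX depth 10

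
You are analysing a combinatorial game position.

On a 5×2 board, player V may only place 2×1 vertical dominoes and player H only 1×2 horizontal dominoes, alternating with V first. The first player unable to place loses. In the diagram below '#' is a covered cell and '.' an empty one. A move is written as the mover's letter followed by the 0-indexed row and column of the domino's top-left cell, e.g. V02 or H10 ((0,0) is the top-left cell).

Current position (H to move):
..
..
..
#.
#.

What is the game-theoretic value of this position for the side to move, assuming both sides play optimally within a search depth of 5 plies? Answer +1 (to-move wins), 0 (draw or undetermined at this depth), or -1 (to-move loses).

value(../../../#./#., H) = +1

[../../../#./#.] H move#1: H00:-1/##/../../#./#., H10:+1/../##/../#./#.*, H20:-1/../../##/#./#.
[../##/../#./#.] V move#2: V21:-1/../##/.#/##/#.*, V31:-1/../##/../##/##
[../##/.#/##/#.] H move#3: H00:+1/##/##/.#/##/#.*
[##/##/.#/##/#.] end (terminal -1, V#4); searched ../../../#./#. to 5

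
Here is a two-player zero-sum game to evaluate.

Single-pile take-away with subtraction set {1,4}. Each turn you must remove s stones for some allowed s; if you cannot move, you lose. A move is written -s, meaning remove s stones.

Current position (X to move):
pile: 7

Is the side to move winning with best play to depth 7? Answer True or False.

X winning at [7]: False

p1 X@[7]: -1[6]-1* -4[3]-1
p2 O@[6]: -1[5]+1* -4[2]+1
p3 X@[5]: -1[4]-1* -4[1]-1
p4 O@[4]: -1[3]-1 -4[0]+1*
p5 X@[0] terminal -1; root [7] d7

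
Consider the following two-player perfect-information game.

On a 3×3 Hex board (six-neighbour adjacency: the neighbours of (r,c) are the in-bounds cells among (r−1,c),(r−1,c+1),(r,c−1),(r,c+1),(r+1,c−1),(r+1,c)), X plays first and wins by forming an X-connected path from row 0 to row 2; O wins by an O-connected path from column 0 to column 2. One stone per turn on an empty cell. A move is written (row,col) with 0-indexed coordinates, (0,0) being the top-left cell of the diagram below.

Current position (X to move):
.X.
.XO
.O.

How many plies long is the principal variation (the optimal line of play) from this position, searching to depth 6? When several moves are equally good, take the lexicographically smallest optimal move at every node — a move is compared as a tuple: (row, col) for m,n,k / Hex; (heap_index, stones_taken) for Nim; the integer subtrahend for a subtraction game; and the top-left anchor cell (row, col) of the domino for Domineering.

[.X./.XO/.O.] X move#1: (0,0):-1/XX./.XO/.O., (0,2):-1/.XX/.XO/.O., (1,0):-1/.X./XXO/.O., (2,0):+1/.X./.XO/XO.*, (2,2):-1/.X./.XO/.OX
[.X./.XO/XO.] end (terminal -1, O#2); searched .X./.XO/.O. to 6

PV length from [.X./.XO/.O.]: 1 ply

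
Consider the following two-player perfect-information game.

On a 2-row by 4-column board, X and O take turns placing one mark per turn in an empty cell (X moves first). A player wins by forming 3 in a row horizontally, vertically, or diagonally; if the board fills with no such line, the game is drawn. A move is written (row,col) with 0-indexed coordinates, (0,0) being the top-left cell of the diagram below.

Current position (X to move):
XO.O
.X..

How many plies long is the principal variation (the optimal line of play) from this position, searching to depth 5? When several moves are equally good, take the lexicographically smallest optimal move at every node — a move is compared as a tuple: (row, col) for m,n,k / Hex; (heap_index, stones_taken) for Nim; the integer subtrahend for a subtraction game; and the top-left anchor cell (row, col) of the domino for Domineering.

PV length from [XO.O/.X..]: 4 plies

ply 1, X at XO.O/.X.. | (0,2)=+0→XOXO/.X..*; (1,0)=-1→XO.O/XX..; (1,2)=-1→XO.O/.XX.; (1,3)=-1→XO.O/.X.X
ply 2, O at XOXO/.X.. | (1,0)=+0→XOXO/OX..*; (1,2)=+0→XOXO/.XO.; (1,3)=+0→XOXO/.X.O
ply 3, X at XOXO/OX.. | (1,2)=+0→XOXO/OXX.*; (1,3)=+0→XOXO/OX.X
ply 4, O at XOXO/OXX. | (1,3)=+0→XOXO/OXXO*
ply 5: XOXO/OXXO is terminal +0 (X); from XO.O/.X.. depth 5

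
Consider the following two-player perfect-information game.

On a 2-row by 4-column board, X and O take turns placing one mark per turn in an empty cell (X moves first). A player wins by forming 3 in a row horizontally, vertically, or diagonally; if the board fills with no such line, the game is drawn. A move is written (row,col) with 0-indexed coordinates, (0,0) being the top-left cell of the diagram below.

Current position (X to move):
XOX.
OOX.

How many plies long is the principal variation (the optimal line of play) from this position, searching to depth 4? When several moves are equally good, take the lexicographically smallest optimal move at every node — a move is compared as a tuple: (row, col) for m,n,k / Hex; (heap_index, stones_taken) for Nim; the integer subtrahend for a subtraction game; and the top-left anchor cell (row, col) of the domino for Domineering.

ply 1, X at XOX./OOX. | (0,3)=+0→XOXX/OOX.*; (1,3)=+0→XOX./OOXX
ply 2, O at XOXX/OOX. | (1,3)=+0→XOXX/OOXO*
ply 3: XOXX/OOXO is terminal +0 (X); from XOX./OOX. depth 4

PV length from [XOX./OOX.]: 2 plies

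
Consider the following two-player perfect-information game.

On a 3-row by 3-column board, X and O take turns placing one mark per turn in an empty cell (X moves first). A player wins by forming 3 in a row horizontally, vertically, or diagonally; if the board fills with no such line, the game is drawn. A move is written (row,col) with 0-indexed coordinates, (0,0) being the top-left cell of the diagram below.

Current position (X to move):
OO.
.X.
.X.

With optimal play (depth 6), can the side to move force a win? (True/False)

p1 X@[OO./.X./.X.]: (0,2)[OOX/.X./.X.]+0* (1,0)[OO./XX./.X.]-1 (1,2)[OO./.XX/.X.]-1 (2,0)[OO./.X./XX.]-1 (2,2)[OO./.X./.XX]-1
p2 O@[OOX/.X./.X.]: (1,0)[OOX/OX./.X.]-1 (1,2)[OOX/.XO/.X.]-1 (2,0)[OOX/.X./OX.]+0* (2,2)[OOX/.X./.XO]-1
p3 X@[OOX/.X./OX.]: (1,0)[OOX/XX./OX.]+0* (1,2)[OOX/.XX/OX.]-1 (2,2)[OOX/.X./OXX]-1
p4 O@[OOX/XX./OX.]: (1,2)[OOX/XXO/OX.]+0* (2,2)[OOX/XX./OXO]-1
p5 X@[OOX/XXO/OX.]: (2,2)[OOX/XXO/OXX]+0*
p6 O@[OOX/XXO/OXX] terminal +0; root [OO./.X./.X.] d6

X winning at [OO./.X./.X.]: False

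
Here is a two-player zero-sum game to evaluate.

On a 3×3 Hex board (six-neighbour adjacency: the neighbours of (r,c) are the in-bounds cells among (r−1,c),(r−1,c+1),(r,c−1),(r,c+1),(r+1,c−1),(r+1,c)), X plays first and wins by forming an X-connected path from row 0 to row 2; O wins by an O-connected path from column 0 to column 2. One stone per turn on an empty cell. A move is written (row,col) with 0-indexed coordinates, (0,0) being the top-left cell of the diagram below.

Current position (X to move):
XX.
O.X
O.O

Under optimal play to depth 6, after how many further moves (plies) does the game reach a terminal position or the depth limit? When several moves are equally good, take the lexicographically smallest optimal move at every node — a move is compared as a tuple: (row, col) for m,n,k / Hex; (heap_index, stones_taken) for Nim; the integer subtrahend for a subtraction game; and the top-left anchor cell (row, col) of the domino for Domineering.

ply 1, X at XX./O.X/O.O | (0,2)=-1→XXX/O.X/O.O; (1,1)=-1→XX./OXX/O.O; (2,1)=+1→XX./O.X/OXO*
ply 2, O at XX./O.X/OXO | (0,2)=-1→XXO/O.X/OXO*; (1,1)=-1→XX./OOX/OXO
ply 3, X at XXO/O.X/OXO | (1,1)=+1→XXO/OXX/OXO*
ply 4: XXO/OXX/OXO is terminal -1 (O); from XX./O.X/O.O depth 6

PV length from [XX./O.X/O.O]: 3 plies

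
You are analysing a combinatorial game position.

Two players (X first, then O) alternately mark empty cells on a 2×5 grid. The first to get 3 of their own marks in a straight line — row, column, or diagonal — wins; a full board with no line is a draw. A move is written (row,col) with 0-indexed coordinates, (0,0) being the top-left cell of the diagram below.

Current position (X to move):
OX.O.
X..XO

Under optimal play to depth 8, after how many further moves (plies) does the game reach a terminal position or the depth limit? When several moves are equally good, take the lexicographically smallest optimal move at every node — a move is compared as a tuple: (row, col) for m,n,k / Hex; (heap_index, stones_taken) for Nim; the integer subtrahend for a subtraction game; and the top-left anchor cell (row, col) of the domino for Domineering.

PV length from [OX.O./X..XO]: 4 plies

ply 1, X at OX.O./X..XO | (0,2)=+0→OXXO./X..XO*; (0,4)=+0→OX.OX/X..XO; (1,1)=+0→OX.O./XX.XO; (1,2)=+0→OX.O./X.XXO
ply 2, O at OXXO./X..XO | (0,4)=+0→OXXOO/X..XO*; (1,1)=+0→OXXO./XO.XO; (1,2)=+0→OXXO./X.OXO
ply 3, X at OXXOO/X..XO | (1,1)=+0→OXXOO/XX.XO*; (1,2)=+0→OXXOO/X.XXO
ply 4, O at OXXOO/XX.XO | (1,2)=+0→OXXOO/XXOXO*
ply 5: OXXOO/XXOXO is terminal +0 (X); from OX.O./X..XO depth 8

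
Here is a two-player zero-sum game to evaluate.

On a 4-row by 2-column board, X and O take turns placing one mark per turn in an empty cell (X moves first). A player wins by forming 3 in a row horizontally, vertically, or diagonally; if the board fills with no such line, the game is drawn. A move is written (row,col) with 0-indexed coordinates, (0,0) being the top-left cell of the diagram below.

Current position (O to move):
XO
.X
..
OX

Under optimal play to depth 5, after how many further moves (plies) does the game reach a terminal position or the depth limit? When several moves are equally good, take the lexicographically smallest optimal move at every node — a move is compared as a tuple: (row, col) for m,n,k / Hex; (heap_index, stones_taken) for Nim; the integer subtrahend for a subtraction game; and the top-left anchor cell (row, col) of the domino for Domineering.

PV length from [XO/.X/../OX]: 3 plies

ply 1, O at XO/.X/../OX | (1,0)=-1→XO/OX/../OX; (2,0)=-1→XO/.X/O./OX; (2,1)=+0→XO/.X/.O/OX*
ply 2, X at XO/.X/.O/OX | (1,0)=+0→XO/XX/.O/OX*; (2,0)=+0→XO/.X/XO/OX
ply 3, O at XO/XX/.O/OX | (2,0)=+0→XO/XX/OO/OX*
ply 4: XO/XX/OO/OX is terminal +0 (X); from XO/.X/../OX depth 5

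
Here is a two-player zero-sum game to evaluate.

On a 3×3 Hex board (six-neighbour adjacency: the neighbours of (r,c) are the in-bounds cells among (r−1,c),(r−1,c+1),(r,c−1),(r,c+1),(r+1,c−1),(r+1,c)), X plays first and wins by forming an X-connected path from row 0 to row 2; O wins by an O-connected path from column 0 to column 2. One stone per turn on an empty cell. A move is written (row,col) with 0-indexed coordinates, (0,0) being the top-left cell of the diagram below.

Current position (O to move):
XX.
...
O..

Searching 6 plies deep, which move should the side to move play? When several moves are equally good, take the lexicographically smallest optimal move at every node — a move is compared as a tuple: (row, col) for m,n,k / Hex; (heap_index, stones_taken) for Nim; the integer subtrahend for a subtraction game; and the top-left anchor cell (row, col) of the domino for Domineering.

O's best at [XX./.../O..]: (0,2)

p1 O@[XX./.../O..]: (0,2)[XXO/.../O..]+1* (1,0)[XX./O../O..]-1 (1,1)[XX./.O./O..]+1 (1,2)[XX./..O/O..]+1 (2,1)[XX./.../OO.]+1 (2,2)[XX./.../O.O]+1
p2 X@[XXO/.../O..]: (1,0)[XXO/X../O..]-1* (1,1)[XXO/.X./O..]-1 (1,2)[XXO/..X/O..]-1 (2,1)[XXO/.../OX.]-1 (2,2)[XXO/.../O.X]-1
p3 O@[XXO/X../O..]: (1,1)[XXO/XO./O..]+1* (1,2)[XXO/X.O/O..]+1 (2,1)[XXO/X../OO.]+1 (2,2)[XXO/X../O.O]+1
p4 X@[XXO/XO./O..] terminal -1; root [XX./.../O..] d6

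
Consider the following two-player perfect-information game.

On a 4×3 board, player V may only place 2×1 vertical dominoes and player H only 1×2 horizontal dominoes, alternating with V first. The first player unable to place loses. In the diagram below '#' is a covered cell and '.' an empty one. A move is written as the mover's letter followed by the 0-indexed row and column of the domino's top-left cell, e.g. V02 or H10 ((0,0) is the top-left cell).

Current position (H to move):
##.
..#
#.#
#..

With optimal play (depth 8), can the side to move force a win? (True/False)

H winning at [##./..#/#.#/#..]: False

ply 1, H at ##./..#/#.#/#.. | H10=-1→##./###/#.#/#..*; H31=-1→##./..#/#.#/###
ply 2, V at ##./###/#.#/#.. | V21=+1→##./###/###/##.*
ply 3: ##./###/###/##. is terminal -1 (H); from ##./..#/#.#/#.. depth 8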